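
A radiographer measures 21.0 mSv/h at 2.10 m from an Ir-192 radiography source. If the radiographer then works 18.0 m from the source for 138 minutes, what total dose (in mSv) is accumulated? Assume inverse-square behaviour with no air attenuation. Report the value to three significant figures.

0.657 mSv

Applying the 1/r² law, rate at 18.0 m:
(2.10/18.0)² = 0.01361, so 21.0 × 0.01361 = 0.2858 mSv/h.
Dose = rate × time = 0.2858 mSv/h × 2.300 h = 0.6573 mSv.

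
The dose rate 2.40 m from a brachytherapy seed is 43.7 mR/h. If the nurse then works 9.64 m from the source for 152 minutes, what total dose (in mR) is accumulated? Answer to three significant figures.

Using I₁d₁² = I₂d₂², rate at 9.64 m:
43.7 × (2.40/9.64)² = 43.7 × 0.06198 = 2.709 mR/h.
Dose = rate × time = 2.709 mR/h × 2.533 h = 6.862 mR.

6.86 mR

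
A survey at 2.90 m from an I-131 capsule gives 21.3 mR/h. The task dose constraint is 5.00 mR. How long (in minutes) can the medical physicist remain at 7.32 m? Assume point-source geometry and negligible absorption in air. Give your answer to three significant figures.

By the inverse-square law, rate at 7.32 m:
(2.90/7.32)² = 0.1570, so 21.3 × 0.1570 = 3.344 mR/h.
Stay time = 5.00 mR ÷ 3.344 mR/h = 1.495 h = 89.70 min.

89.7 min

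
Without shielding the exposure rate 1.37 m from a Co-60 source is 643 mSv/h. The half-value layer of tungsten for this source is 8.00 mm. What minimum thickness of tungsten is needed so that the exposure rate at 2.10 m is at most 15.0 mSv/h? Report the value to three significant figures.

At 2.10 m, distance alone gives (1.37/2.10)² = 0.4256, so 643 × 0.4256 = 273.7 mSv/h.
Further attenuation needed: 273.7/15.0 = 18.25.
n = log₂(18.25) = 4.190 half-value layers.
Thickness = 4.190 × 8.00 mm = 33.52 mm.

33.5 mm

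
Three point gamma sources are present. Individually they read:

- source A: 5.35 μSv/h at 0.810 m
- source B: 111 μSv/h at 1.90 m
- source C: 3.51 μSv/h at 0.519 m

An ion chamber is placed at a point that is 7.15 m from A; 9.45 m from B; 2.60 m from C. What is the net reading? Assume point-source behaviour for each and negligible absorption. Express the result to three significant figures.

By superposition, sum each source's inverse-square contribution:
A: 5.35 × (0.810/7.15)² = 0.06866 μSv/h
B: 111 × (1.90/9.45)² = 4.487 μSv/h
C: 3.51 × (0.519/2.60)² = 0.1399 μSv/h
Total = 0.06866 + 4.487 + 0.1399 = 4.696 μSv/h.

4.70 μSv/h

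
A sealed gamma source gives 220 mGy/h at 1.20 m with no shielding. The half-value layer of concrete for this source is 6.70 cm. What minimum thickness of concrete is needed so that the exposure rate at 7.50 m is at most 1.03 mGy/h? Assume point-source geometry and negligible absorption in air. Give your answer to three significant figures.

At 7.50 m, distance alone gives 220 × (1.20/7.50)² = 220 × 0.02560 = 5.632 mGy/h.
Further attenuation needed: 5.632/1.03 = 5.468.
n = log₂(5.468) = 2.451 half-value layers.
Thickness = 2.451 × 6.70 cm = 16.42 cm.

16.4 cm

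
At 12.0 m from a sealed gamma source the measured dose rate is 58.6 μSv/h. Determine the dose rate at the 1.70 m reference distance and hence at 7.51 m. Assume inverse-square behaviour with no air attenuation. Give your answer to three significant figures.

By the inverse-square law,
At 1.70 m: 58.6 × (12.0/1.70)² = 58.6 × 49.83 = 2920 μSv/h
At 7.51 m: (1.70/7.51)² = 0.05124, so 2920 × 0.05124 = 149.6 μSv/h.

2920 μSv/h; 150 μSv/h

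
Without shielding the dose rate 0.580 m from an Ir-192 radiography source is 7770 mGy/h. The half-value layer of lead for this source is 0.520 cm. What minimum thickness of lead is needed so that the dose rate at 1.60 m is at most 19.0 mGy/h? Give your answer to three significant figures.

2.99 cm

At 1.60 m, distance alone gives (0.580/1.60)² = 0.1314, so 7770 × 0.1314 = 1021 mGy/h.
Further attenuation needed: 1021/19.0 = 53.74.
n = log₂(53.74) = 5.748 half-value layers.
Thickness = 5.748 × 0.520 cm = 2.989 cm.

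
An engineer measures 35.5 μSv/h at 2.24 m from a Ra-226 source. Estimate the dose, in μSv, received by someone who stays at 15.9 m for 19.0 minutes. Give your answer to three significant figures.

Since intensity falls as 1/r², rate at 15.9 m:
35.5 × (2.24/15.9)² = 35.5 × 0.01985 = 0.7047 μSv/h.
Dose = rate × time = 0.7047 μSv/h × 0.3167 h = 0.2232 μSv.

0.223 μSv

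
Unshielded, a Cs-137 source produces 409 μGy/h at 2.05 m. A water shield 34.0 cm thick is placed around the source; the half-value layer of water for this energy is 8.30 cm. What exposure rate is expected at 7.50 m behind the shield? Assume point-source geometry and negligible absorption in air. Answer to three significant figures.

1.79 μGy/h

Distance alone: 409 × (2.05/7.50)² = 409 × 0.07471 = 30.56 μGy/h.
Shield: 34.0/8.30 = 4.096 half-value layers → attenuation 2^(−4.096) = 0.05848.
Combined: 30.56 × 0.05848 = 1.787 μGy/h.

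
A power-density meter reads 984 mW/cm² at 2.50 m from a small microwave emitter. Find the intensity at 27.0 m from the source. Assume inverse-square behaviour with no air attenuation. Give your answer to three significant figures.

8.44 mW/cm²

Since intensity falls as 1/r², the rate at 27.0 m is
(2.50/27.0)² = 0.008573, so 984 × 0.008573 = 8.436 mW/cm².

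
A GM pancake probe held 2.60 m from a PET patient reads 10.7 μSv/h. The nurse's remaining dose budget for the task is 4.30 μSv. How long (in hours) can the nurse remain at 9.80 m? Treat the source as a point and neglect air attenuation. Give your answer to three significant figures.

5.71 h

Intensity scales as (d₁/d₂)², so rate at 9.80 m:
(2.60/9.80)² = 0.07039, so 10.7 × 0.07039 = 0.7532 μSv/h.
Stay time = 4.30 μSv ÷ 0.7532 μSv/h = 5.709 h.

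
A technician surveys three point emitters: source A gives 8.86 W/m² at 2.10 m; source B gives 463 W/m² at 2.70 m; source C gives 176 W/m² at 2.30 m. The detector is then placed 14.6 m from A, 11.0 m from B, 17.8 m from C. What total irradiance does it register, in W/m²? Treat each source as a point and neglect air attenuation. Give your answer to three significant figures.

31.0 W/m²

By superposition, sum each source's inverse-square contribution:
A: 8.86 × (2.10/14.6)² = 0.1833 W/m²
B: 463 × (2.70/11.0)² = 27.89 W/m²
C: 176 × (2.30/17.8)² = 2.939 W/m²
Total = 0.1833 + 27.89 + 2.939 = 31.01 W/m².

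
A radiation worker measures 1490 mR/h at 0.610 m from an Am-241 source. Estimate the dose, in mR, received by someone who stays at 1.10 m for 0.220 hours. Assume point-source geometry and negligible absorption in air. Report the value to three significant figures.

101 mR

Applying the 1/r² law, rate at 1.10 m:
1490 × (0.610/1.10)² = 1490 × 0.3075 = 458.2 mR/h.
Dose = rate × time = 458.2 mR/h × 0.2200 h = 100.8 mR.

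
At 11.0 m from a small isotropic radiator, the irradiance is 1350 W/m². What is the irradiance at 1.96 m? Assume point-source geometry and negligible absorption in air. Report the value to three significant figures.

42500 W/m²

Since intensity falls as 1/r², the rate at 1.96 m is
1350 × (11.0/1.96)² = 1350 × 31.50 = 42520 W/m².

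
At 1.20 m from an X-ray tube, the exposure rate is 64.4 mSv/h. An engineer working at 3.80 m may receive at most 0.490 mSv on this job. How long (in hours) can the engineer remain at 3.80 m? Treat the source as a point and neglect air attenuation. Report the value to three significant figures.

0.0763 h

Using I₁d₁² = I₂d₂², rate at 3.80 m:
64.4 × (1.20/3.80)² = 64.4 × 0.09972 = 6.422 mSv/h.
Stay time = 0.490 mSv ÷ 6.422 mSv/h = 0.07630 h.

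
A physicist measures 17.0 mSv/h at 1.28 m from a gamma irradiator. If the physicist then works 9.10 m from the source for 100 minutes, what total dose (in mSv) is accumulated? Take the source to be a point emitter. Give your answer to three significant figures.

Intensity scales as (d₁/d₂)², so rate at 9.10 m:
(1.28/9.10)² = 0.01979, so 17.0 × 0.01979 = 0.3364 mSv/h.
Dose = rate × time = 0.3364 mSv/h × 1.667 h = 0.5608 mSv.

0.561 mSv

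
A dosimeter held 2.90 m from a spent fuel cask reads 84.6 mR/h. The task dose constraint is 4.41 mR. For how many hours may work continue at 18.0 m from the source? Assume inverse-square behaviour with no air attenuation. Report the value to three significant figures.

2.01 h

By the inverse-square law, rate at 18.0 m:
84.6 × (2.90/18.0)² = 84.6 × 0.02596 = 2.196 mR/h.
Stay time = 4.41 mR ÷ 2.196 mR/h = 2.008 h.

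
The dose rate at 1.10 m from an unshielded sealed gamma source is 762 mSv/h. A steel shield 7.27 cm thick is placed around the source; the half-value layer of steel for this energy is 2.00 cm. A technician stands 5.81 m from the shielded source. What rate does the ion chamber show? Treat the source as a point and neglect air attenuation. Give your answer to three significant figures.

2.20 mSv/h

Distance alone: 762 × (1.10/5.81)² = 762 × 0.03585 = 27.32 mSv/h.
Shield: 7.27/2.00 = 3.635 half-value layers → attenuation 2^(−3.635) = 0.08049.
Combined: 27.32 × 0.08049 = 2.199 mSv/h.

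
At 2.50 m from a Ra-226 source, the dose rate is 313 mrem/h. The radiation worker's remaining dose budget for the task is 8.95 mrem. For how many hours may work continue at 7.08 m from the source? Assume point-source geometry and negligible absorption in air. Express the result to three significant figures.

Intensity scales as (d₁/d₂)², so rate at 7.08 m:
313 × (2.50/7.08)² = 313 × 0.1247 = 39.03 mrem/h.
Stay time = 8.95 mrem ÷ 39.03 mrem/h = 0.2293 h.

0.229 h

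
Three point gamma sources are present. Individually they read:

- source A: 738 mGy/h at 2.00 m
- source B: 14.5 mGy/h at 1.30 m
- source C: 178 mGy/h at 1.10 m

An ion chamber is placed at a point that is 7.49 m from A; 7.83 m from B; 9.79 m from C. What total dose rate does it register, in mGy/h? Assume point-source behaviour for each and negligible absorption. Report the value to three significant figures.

Each source contributes Iᵢ·(dᵢ/rᵢ)²; contributions add.
A: 738 × (2.00/7.49)² = 52.62 mGy/h
B: 14.5 × (1.30/7.83)² = 0.3997 mGy/h
C: 178 × (1.10/9.79)² = 2.247 mGy/h
Total = 52.62 + 0.3997 + 2.247 = 55.27 mGy/h.

55.3 mGy/h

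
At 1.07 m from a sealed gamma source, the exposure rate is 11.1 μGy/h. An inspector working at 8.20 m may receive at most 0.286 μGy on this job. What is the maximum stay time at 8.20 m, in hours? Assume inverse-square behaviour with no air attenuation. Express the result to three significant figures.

Intensity scales as (d₁/d₂)², so rate at 8.20 m:
(1.07/8.20)² = 0.01703, so 11.1 × 0.01703 = 0.1890 μGy/h.
Stay time = 0.286 μGy ÷ 0.1890 μGy/h = 1.513 h.

1.51 h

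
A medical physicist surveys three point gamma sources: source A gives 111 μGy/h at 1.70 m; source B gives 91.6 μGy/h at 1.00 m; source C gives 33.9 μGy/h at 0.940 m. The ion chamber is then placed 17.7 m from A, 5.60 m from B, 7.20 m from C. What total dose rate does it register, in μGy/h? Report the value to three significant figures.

4.52 μGy/h

By superposition, sum each source's inverse-square contribution:
A: 111 × (1.70/17.7)² = 1.024 μGy/h
B: 91.6 × (1.00/5.60)² = 2.921 μGy/h
C: 33.9 × (0.940/7.20)² = 0.5778 μGy/h
Total = 1.024 + 2.921 + 0.5778 = 4.523 μGy/h.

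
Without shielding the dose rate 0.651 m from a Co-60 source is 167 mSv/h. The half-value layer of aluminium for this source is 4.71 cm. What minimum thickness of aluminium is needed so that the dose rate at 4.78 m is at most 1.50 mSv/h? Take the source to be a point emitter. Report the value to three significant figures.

At 4.78 m, distance alone gives (0.651/4.78)² = 0.01855, so 167 × 0.01855 = 3.098 mSv/h.
Further attenuation needed: 3.098/1.50 = 2.065.
n = log₂(2.065) = 1.046 half-value layers.
Thickness = 1.046 × 4.71 cm = 4.927 cm.

4.93 cm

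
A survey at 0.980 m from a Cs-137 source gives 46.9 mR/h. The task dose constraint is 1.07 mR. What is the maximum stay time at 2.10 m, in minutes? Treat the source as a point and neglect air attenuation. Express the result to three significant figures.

6.29 min

Intensity scales as (d₁/d₂)², so rate at 2.10 m:
46.9 × (0.980/2.10)² = 46.9 × 0.2178 = 10.21 mR/h.
Stay time = 1.07 mR ÷ 10.21 mR/h = 0.1048 h = 6.288 min.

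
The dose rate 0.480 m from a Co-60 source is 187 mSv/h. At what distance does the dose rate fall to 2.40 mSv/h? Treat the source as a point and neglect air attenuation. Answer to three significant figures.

Applying the 1/r² law, d₂ = d₁·√(I₁/I₂).
I₁/I₂ = 187/2.40 = 77.92, so d₂ = 0.480 × √77.92 = 4.237 m.

4.24 m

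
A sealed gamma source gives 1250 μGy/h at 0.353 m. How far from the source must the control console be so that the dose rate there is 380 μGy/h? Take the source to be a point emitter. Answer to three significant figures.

0.640 m

Applying the 1/r² law, d₂ = d₁·√(I₁/I₂).
I₁/I₂ = 1250/380 = 3.289, so d₂ = 0.353 × √3.289 = 0.6402 m.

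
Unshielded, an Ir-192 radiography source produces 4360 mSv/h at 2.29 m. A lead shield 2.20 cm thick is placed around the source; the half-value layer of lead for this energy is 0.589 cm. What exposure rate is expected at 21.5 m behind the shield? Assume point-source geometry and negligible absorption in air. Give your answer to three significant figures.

3.71 mSv/h

Distance alone: (2.29/21.5)² = 0.01134, so 4360 × 0.01134 = 49.44 mSv/h.
Shield: 2.20/0.589 = 3.735 half-value layers → attenuation 2^(−3.735) = 0.07510.
Combined: 49.44 × 0.07510 = 3.713 mSv/h.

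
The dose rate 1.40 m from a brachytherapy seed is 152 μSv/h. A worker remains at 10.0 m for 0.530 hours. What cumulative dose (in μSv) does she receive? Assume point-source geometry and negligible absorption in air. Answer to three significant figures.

By the inverse-square law, rate at 10.0 m:
(1.40/10.0)² = 0.01960, so 152 × 0.01960 = 2.979 μSv/h.
Dose = rate × time = 2.979 μSv/h × 0.5300 h = 1.579 μSv.

1.58 μSv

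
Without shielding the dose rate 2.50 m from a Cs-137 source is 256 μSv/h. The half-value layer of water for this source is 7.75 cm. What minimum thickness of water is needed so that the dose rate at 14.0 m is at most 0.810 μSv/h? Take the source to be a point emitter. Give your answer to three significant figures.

25.8 cm

At 14.0 m, distance alone gives 256 × (2.50/14.0)² = 256 × 0.03189 = 8.164 μSv/h.
Further attenuation needed: 8.164/0.810 = 10.08.
n = log₂(10.08) = 3.333 half-value layers.
Thickness = 3.333 × 7.75 cm = 25.83 cm.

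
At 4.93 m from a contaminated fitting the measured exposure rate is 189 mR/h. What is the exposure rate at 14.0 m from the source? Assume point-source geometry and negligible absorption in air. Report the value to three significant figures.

Using I₁d₁² = I₂d₂², scaling from 4.93 m to 14.0 m:
189 × (4.93/14.0)² = 189 × 0.1240 = 23.44 mR/h.

23.4 mR/h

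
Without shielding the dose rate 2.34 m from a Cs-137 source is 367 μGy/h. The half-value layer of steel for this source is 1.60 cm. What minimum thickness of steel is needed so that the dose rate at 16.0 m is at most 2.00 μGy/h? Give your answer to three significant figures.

3.16 cm

At 16.0 m, distance alone gives (2.34/16.0)² = 0.02139, so 367 × 0.02139 = 7.850 μGy/h.
Further attenuation needed: 7.850/2.00 = 3.925.
n = log₂(3.925) = 1.973 half-value layers.
Thickness = 1.973 × 1.60 cm = 3.157 cm.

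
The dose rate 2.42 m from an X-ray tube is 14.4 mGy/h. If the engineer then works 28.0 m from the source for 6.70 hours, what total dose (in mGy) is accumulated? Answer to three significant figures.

Using I₁d₁² = I₂d₂², rate at 28.0 m:
14.4 × (2.42/28.0)² = 14.4 × 0.007470 = 0.1076 mGy/h.
Dose = rate × time = 0.1076 mGy/h × 6.700 h = 0.7209 mGy.

0.721 mGy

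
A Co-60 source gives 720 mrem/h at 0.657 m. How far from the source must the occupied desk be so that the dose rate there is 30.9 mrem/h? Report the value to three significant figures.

Intensity scales as (d₁/d₂)², so d₂ = d₁·√(I₁/I₂).
I₁/I₂ = 720/30.9 = 23.30, so d₂ = 0.657 × √23.30 = 3.171 m.

3.17 m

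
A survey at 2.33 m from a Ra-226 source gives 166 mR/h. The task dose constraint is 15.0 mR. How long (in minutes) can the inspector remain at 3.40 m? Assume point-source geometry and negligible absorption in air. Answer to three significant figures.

11.5 min

By the inverse-square law, rate at 3.40 m:
(2.33/3.40)² = 0.4696, so 166 × 0.4696 = 77.95 mR/h.
Stay time = 15.0 mR ÷ 77.95 mR/h = 0.1924 h = 11.54 min.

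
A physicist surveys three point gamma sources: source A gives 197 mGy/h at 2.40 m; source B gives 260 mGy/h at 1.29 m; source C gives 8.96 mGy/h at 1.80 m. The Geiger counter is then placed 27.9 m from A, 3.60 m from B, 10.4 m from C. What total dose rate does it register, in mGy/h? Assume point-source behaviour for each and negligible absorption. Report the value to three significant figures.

By superposition, sum each source's inverse-square contribution:
A: 197 × (2.40/27.9)² = 1.458 mGy/h
B: 260 × (1.29/3.60)² = 33.38 mGy/h
C: 8.96 × (1.80/10.4)² = 0.2684 mGy/h
Total = 1.458 + 33.38 + 0.2684 = 35.11 mGy/h.

35.1 mGy/h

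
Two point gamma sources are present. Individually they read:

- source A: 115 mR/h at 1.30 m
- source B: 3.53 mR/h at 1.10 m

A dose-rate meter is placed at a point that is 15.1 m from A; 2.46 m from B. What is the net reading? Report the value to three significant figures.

Each source contributes Iᵢ·(dᵢ/rᵢ)²; contributions add.
A: 115 × (1.30/15.1)² = 0.8524 mR/h
B: 3.53 × (1.10/2.46)² = 0.7058 mR/h
Total = 0.8524 + 0.7058 = 1.558 mR/h.

1.56 mR/h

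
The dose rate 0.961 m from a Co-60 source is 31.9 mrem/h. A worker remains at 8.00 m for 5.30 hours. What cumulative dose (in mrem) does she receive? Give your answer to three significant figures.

2.44 mrem

Intensity scales as (d₁/d₂)², so rate at 8.00 m:
31.9 × (0.961/8.00)² = 31.9 × 0.01443 = 0.4603 mrem/h.
Dose = rate × time = 0.4603 mrem/h × 5.300 h = 2.440 mrem.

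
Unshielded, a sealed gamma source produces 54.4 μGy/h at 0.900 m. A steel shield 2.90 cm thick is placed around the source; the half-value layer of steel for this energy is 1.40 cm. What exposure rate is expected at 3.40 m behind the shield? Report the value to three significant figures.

0.907 μGy/h

Distance alone: (0.900/3.40)² = 0.07007, so 54.4 × 0.07007 = 3.812 μGy/h.
Shield: 2.90/1.40 = 2.071 half-value layers → attenuation 2^(−2.071) = 0.2380.
Combined: 3.812 × 0.2380 = 0.9073 μGy/h.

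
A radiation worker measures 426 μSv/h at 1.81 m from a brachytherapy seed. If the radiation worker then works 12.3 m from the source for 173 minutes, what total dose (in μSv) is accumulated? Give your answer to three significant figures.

Since intensity falls as 1/r², rate at 12.3 m:
(1.81/12.3)² = 0.02165, so 426 × 0.02165 = 9.223 μSv/h.
Dose = rate × time = 9.223 μSv/h × 2.883 h = 26.59 μSv.

26.6 μSv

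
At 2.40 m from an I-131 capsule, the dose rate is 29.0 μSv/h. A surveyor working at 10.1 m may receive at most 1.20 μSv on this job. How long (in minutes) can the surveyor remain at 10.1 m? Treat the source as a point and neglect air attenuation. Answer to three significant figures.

Applying the 1/r² law, rate at 10.1 m:
(2.40/10.1)² = 0.05647, so 29.0 × 0.05647 = 1.638 μSv/h.
Stay time = 1.20 μSv ÷ 1.638 μSv/h = 0.7326 h = 43.96 min.

44.0 min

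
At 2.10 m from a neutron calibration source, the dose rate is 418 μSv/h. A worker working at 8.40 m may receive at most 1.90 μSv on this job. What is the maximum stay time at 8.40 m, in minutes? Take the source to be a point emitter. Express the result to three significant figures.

4.36 min

Intensity scales as (d₁/d₂)², so rate at 8.40 m:
(2.10/8.40)² = 0.06250, so 418 × 0.06250 = 26.12 μSv/h.
Stay time = 1.90 μSv ÷ 26.12 μSv/h = 0.07274 h = 4.364 min.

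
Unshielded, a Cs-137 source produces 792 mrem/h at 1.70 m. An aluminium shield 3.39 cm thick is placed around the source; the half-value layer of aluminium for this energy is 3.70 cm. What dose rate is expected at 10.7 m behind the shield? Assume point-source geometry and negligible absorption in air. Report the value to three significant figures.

10.6 mrem/h

Distance alone: 792 × (1.70/10.7)² = 792 × 0.02524 = 19.99 mrem/h.
Shield: 3.39/3.70 = 0.9162 half-value layers → attenuation 2^(−0.9162) = 0.5299.
Combined: 19.99 × 0.5299 = 10.59 mrem/h.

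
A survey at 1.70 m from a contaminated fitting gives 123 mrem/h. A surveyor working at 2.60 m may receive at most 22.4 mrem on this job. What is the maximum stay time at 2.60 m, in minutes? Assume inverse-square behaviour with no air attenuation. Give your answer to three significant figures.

25.6 min

Intensity scales as (d₁/d₂)², so rate at 2.60 m:
123 × (1.70/2.60)² = 123 × 0.4275 = 52.58 mrem/h.
Stay time = 22.4 mrem ÷ 52.58 mrem/h = 0.4260 h = 25.56 min.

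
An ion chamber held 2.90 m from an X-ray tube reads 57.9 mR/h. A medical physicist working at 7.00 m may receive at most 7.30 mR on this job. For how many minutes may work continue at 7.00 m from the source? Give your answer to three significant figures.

44.1 min

By the inverse-square law, rate at 7.00 m:
(2.90/7.00)² = 0.1716, so 57.9 × 0.1716 = 9.936 mR/h.
Stay time = 7.30 mR ÷ 9.936 mR/h = 0.7347 h = 44.08 min.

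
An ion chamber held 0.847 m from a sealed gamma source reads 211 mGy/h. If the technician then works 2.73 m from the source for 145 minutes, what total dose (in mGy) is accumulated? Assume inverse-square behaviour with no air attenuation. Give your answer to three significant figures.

49.1 mGy

By the inverse-square law, rate at 2.73 m:
211 × (0.847/2.73)² = 211 × 0.09626 = 20.31 mGy/h.
Dose = rate × time = 20.31 mGy/h × 2.417 h = 49.09 mGy.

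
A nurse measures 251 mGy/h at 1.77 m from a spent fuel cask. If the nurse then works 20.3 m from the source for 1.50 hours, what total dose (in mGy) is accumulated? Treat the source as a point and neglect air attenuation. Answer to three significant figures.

By the inverse-square law, rate at 20.3 m:
(1.77/20.3)² = 0.007602, so 251 × 0.007602 = 1.908 mGy/h.
Dose = rate × time = 1.908 mGy/h × 1.500 h = 2.862 mGy.

2.86 mGy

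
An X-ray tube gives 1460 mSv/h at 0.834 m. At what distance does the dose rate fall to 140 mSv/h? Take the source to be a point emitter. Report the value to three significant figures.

Since intensity falls as 1/r², d₂ = d₁·√(I₁/I₂).
I₁/I₂ = 1460/140 = 10.43, so d₂ = 0.834 × √10.43 = 2.693 m.

2.69 m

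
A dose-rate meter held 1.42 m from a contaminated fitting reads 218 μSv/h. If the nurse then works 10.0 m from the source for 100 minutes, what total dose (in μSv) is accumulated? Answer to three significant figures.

7.33 μSv

Intensity scales as (d₁/d₂)², so rate at 10.0 m:
(1.42/10.0)² = 0.02016, so 218 × 0.02016 = 4.395 μSv/h.
Dose = rate × time = 4.395 μSv/h × 1.667 h = 7.326 μSv.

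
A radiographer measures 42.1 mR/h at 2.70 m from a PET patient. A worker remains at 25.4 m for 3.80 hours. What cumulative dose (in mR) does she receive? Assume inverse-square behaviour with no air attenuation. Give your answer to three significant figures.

1.81 mR

Applying the 1/r² law, rate at 25.4 m:
42.1 × (2.70/25.4)² = 42.1 × 0.01130 = 0.4757 mR/h.
Dose = rate × time = 0.4757 mR/h × 3.800 h = 1.808 mR.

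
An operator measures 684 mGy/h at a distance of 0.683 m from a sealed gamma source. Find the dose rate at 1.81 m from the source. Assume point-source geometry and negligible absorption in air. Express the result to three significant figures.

97.4 mGy/h

Intensity scales as (d₁/d₂)², so the rate at 1.81 m is
684 × (0.683/1.81)² = 684 × 0.1424 = 97.40 mGy/h.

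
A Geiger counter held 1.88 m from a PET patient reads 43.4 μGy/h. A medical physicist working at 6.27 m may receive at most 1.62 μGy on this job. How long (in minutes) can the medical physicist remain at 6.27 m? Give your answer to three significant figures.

24.9 min

Since intensity falls as 1/r², rate at 6.27 m:
43.4 × (1.88/6.27)² = 43.4 × 0.08990 = 3.902 μGy/h.
Stay time = 1.62 μGy ÷ 3.902 μGy/h = 0.4152 h = 24.91 min.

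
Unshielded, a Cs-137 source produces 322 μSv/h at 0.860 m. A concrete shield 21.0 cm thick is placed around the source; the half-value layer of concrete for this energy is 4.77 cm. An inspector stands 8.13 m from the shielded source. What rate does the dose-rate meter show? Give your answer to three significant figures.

0.170 μSv/h

Distance alone: (0.860/8.13)² = 0.01119, so 322 × 0.01119 = 3.603 μSv/h.
Shield: 21.0/4.77 = 4.403 half-value layers → attenuation 2^(−4.403) = 0.04727.
Combined: 3.603 × 0.04727 = 0.1703 μSv/h.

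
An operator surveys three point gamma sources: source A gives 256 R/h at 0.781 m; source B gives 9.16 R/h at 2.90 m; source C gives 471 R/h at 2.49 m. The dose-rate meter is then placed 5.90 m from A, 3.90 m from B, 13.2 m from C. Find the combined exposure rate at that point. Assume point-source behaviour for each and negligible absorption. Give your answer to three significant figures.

26.3 R/h

Each source contributes Iᵢ·(dᵢ/rᵢ)²; contributions add.
A: 256 × (0.781/5.90)² = 4.486 R/h
B: 9.16 × (2.90/3.90)² = 5.065 R/h
C: 471 × (2.49/13.2)² = 16.76 R/h
Total = 4.486 + 5.065 + 16.76 = 26.31 R/h.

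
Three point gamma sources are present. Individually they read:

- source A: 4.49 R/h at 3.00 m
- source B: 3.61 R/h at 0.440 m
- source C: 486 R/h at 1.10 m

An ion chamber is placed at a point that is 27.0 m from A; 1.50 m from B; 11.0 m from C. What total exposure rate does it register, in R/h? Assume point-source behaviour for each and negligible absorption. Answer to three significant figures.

Each source contributes Iᵢ·(dᵢ/rᵢ)²; contributions add.
A: 4.49 × (3.00/27.0)² = 0.05543 R/h
B: 3.61 × (0.440/1.50)² = 0.3106 R/h
C: 486 × (1.10/11.0)² = 4.860 R/h
Total = 0.05543 + 0.3106 + 4.860 = 5.226 R/h.

5.23 R/h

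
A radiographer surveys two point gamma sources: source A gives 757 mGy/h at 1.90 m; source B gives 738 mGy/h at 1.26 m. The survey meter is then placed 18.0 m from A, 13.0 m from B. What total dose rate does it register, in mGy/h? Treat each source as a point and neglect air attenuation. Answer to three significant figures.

15.4 mGy/h

By superposition, sum each source's inverse-square contribution:
A: 757 × (1.90/18.0)² = 8.434 mGy/h
B: 738 × (1.26/13.0)² = 6.933 mGy/h
Total = 8.434 + 6.933 = 15.37 mGy/h.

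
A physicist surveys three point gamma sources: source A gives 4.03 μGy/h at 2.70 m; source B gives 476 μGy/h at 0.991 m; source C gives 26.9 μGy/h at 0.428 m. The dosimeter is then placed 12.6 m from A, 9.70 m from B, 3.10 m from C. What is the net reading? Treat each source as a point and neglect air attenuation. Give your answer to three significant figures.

5.67 μGy/h

By superposition, sum each source's inverse-square contribution:
A: 4.03 × (2.70/12.6)² = 0.1851 μGy/h
B: 476 × (0.991/9.70)² = 4.968 μGy/h
C: 26.9 × (0.428/3.10)² = 0.5128 μGy/h
Total = 0.1851 + 4.968 + 0.5128 = 5.666 μGy/h.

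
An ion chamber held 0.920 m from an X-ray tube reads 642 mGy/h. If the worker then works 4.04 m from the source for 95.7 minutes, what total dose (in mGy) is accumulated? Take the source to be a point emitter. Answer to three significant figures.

53.1 mGy

Using I₁d₁² = I₂d₂², rate at 4.04 m:
(0.920/4.04)² = 0.05186, so 642 × 0.05186 = 33.29 mGy/h.
Dose = rate × time = 33.29 mGy/h × 1.595 h = 53.10 mGy.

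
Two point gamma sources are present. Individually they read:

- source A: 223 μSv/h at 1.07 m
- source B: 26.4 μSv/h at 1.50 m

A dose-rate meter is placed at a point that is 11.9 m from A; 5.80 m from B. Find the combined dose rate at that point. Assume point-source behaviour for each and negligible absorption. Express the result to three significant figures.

By superposition, sum each source's inverse-square contribution:
A: 223 × (1.07/11.9)² = 1.803 μSv/h
B: 26.4 × (1.50/5.80)² = 1.766 μSv/h
Total = 1.803 + 1.766 = 3.569 μSv/h.

3.57 μSv/h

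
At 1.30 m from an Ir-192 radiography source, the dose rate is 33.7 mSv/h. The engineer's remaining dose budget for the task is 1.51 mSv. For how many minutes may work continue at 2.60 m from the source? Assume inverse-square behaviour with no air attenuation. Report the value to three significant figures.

10.8 min

Since intensity falls as 1/r², rate at 2.60 m:
(1.30/2.60)² = 0.2500, so 33.7 × 0.2500 = 8.425 mSv/h.
Stay time = 1.51 mSv ÷ 8.425 mSv/h = 0.1792 h = 10.75 min.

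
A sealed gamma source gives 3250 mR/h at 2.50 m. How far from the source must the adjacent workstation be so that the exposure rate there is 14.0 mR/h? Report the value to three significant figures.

Since intensity falls as 1/r², d₂ = d₁·√(I₁/I₂).
I₁/I₂ = 3250/14.0 = 232.1, so d₂ = 2.50 × √232.1 = 38.09 m.

38.1 m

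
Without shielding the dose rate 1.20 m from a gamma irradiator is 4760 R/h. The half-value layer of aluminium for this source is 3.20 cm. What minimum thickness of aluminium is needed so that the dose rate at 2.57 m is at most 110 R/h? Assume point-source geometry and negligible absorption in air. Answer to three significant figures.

10.4 cm

At 2.57 m, distance alone gives (1.20/2.57)² = 0.2180, so 4760 × 0.2180 = 1038 R/h.
Further attenuation needed: 1038/110 = 9.436.
n = log₂(9.436) = 3.238 half-value layers.
Thickness = 3.238 × 3.20 cm = 10.36 cm.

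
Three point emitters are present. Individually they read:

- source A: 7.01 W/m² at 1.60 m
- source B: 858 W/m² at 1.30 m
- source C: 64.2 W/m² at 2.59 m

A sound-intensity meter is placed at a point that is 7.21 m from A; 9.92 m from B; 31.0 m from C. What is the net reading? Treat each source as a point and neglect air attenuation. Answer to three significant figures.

15.5 W/m²

By superposition, sum each source's inverse-square contribution:
A: 7.01 × (1.60/7.21)² = 0.3452 W/m²
B: 858 × (1.30/9.92)² = 14.74 W/m²
C: 64.2 × (2.59/31.0)² = 0.4481 W/m²
Total = 0.3452 + 14.74 + 0.4481 = 15.53 W/m².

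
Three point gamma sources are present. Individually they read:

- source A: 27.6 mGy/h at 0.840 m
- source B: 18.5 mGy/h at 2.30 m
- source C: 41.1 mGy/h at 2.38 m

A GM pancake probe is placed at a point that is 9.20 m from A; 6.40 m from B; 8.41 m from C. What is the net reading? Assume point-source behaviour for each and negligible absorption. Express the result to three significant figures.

5.91 mGy/h

Each source contributes Iᵢ·(dᵢ/rᵢ)²; contributions add.
A: 27.6 × (0.840/9.20)² = 0.2301 mGy/h
B: 18.5 × (2.30/6.40)² = 2.389 mGy/h
C: 41.1 × (2.38/8.41)² = 3.292 mGy/h
Total = 0.2301 + 2.389 + 3.292 = 5.911 mGy/h.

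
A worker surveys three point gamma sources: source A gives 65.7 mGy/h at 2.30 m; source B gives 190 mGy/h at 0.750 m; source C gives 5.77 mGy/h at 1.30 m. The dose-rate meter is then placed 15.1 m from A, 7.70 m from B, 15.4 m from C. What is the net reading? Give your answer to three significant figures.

Each source contributes Iᵢ·(dᵢ/rᵢ)²; contributions add.
A: 65.7 × (2.30/15.1)² = 1.524 mGy/h
B: 190 × (0.750/7.70)² = 1.803 mGy/h
C: 5.77 × (1.30/15.4)² = 0.04112 mGy/h
Total = 1.524 + 1.803 + 0.04112 = 3.368 mGy/h.

3.37 mGy/h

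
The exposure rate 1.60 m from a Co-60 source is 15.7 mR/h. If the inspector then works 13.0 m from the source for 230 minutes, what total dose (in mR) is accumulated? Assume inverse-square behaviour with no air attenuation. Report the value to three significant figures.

0.912 mR

Using I₁d₁² = I₂d₂², rate at 13.0 m:
(1.60/13.0)² = 0.01515, so 15.7 × 0.01515 = 0.2379 mR/h.
Dose = rate × time = 0.2379 mR/h × 3.833 h = 0.9119 mR.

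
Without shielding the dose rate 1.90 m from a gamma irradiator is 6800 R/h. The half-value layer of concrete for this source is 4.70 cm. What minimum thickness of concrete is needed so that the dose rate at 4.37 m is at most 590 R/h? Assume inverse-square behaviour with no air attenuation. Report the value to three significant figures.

5.28 cm

At 4.37 m, distance alone gives (1.90/4.37)² = 0.1890, so 6800 × 0.1890 = 1285 R/h.
Further attenuation needed: 1285/590 = 2.178.
n = log₂(2.178) = 1.123 half-value layers.
Thickness = 1.123 × 4.70 cm = 5.278 cm.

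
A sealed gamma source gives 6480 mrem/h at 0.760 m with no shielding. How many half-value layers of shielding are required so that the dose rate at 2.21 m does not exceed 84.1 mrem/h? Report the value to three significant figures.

3.19 half-value layers

At 2.21 m, distance alone gives 6480 × (0.760/2.21)² = 6480 × 0.1183 = 766.6 mrem/h.
Further attenuation needed: 766.6/84.1 = 9.115.
n = log₂(9.115) = 3.188 half-value layers.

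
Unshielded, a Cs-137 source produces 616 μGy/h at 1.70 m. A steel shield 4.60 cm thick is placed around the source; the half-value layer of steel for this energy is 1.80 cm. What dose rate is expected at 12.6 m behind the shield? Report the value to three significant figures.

Distance alone: 616 × (1.70/12.6)² = 616 × 0.01820 = 11.21 μGy/h.
Shield: 4.60/1.80 = 2.556 half-value layers → attenuation 2^(−2.556) = 0.1700.
Combined: 11.21 × 0.1700 = 1.906 μGy/h.

1.91 μGy/h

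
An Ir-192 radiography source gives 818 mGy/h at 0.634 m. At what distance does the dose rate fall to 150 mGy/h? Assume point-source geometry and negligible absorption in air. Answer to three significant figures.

Applying the 1/r² law, d₂ = d₁·√(I₁/I₂).
I₁/I₂ = 818/150 = 5.453, so d₂ = 0.634 × √5.453 = 1.480 m.

1.48 m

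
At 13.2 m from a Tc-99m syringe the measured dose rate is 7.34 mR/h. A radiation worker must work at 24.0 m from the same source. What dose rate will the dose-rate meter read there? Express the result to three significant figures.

Applying the 1/r² law, scaling from 13.2 m to 24.0 m:
7.34 × (13.2/24.0)² = 7.34 × 0.3025 = 2.220 mR/h.

2.22 mR/h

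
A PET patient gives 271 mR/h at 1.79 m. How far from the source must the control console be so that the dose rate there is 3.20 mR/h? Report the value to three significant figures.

16.5 m

Since intensity falls as 1/r², d₂ = d₁·√(I₁/I₂).
I₁/I₂ = 271/3.20 = 84.69, so d₂ = 1.79 × √84.69 = 16.47 m.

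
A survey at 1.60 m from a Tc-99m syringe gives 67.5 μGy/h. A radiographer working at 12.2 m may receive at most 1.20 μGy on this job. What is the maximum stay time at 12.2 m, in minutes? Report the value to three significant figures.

By the inverse-square law, rate at 12.2 m:
(1.60/12.2)² = 0.01720, so 67.5 × 0.01720 = 1.161 μGy/h.
Stay time = 1.20 μGy ÷ 1.161 μGy/h = 1.034 h = 62.04 min.

62.0 min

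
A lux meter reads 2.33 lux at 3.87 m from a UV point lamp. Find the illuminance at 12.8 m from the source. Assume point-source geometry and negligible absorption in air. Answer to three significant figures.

Applying the 1/r² law, the rate at 12.8 m is
(3.87/12.8)² = 0.09141, so 2.33 × 0.09141 = 0.2130 lux.

0.213 lux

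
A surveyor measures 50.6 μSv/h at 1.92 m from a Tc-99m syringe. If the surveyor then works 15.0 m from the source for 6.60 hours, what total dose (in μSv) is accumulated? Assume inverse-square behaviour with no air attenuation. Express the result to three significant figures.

5.47 μSv

Applying the 1/r² law, rate at 15.0 m:
50.6 × (1.92/15.0)² = 50.6 × 0.01638 = 0.8288 μSv/h.
Dose = rate × time = 0.8288 μSv/h × 6.600 h = 5.470 μSv.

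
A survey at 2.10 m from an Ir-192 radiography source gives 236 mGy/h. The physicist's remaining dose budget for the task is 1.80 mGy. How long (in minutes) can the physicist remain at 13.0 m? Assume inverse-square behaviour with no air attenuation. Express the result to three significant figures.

Since intensity falls as 1/r², rate at 13.0 m:
236 × (2.10/13.0)² = 236 × 0.02609 = 6.157 mGy/h.
Stay time = 1.80 mGy ÷ 6.157 mGy/h = 0.2924 h = 17.54 min.

17.5 min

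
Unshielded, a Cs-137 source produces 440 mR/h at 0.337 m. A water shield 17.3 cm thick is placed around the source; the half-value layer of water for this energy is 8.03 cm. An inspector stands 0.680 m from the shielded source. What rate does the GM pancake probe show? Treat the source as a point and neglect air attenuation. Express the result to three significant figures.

24.3 mR/h

Distance alone: 440 × (0.337/0.680)² = 440 × 0.2456 = 108.1 mR/h.
Shield: 17.3/8.03 = 2.154 half-value layers → attenuation 2^(−2.154) = 0.2247.
Combined: 108.1 × 0.2247 = 24.29 mR/h.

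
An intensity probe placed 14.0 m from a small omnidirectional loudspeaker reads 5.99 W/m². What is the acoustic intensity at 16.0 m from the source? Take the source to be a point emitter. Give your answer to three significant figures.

Intensity scales as (d₁/d₂)², so scaling from 14.0 m to 16.0 m:
(14.0/16.0)² = 0.7656, so 5.99 × 0.7656 = 4.586 W/m².

4.59 W/m²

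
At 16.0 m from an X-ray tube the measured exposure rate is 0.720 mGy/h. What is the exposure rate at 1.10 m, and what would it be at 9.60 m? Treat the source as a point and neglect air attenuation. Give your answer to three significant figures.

152 mGy/h; 2.00 mGy/h

Applying the 1/r² law,
At 1.10 m: 0.720 × (16.0/1.10)² = 0.720 × 211.6 = 152.4 mGy/h
At 9.60 m: 152.4 × (1.10/9.60)² = 152.4 × 0.01313 = 2.001 mGy/h.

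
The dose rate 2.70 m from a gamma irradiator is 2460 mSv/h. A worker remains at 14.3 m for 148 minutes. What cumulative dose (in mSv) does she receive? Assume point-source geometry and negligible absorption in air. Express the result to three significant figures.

216 mSv

Applying the 1/r² law, rate at 14.3 m:
(2.70/14.3)² = 0.03565, so 2460 × 0.03565 = 87.70 mSv/h.
Dose = rate × time = 87.70 mSv/h × 2.467 h = 216.4 mSv.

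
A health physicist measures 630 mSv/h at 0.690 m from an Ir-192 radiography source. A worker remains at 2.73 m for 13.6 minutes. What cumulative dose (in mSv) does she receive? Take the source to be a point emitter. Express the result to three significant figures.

Applying the 1/r² law, rate at 2.73 m:
630 × (0.690/2.73)² = 630 × 0.06388 = 40.24 mSv/h.
Dose = rate × time = 40.24 mSv/h × 0.2267 h = 9.122 mSv.

9.12 mSv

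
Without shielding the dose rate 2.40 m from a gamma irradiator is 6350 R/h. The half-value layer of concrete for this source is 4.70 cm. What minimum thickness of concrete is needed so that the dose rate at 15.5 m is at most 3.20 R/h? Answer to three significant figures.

26.2 cm

At 15.5 m, distance alone gives (2.40/15.5)² = 0.02398, so 6350 × 0.02398 = 152.3 R/h.
Further attenuation needed: 152.3/3.20 = 47.59.
n = log₂(47.59) = 5.573 half-value layers.
Thickness = 5.573 × 4.70 cm = 26.19 cm.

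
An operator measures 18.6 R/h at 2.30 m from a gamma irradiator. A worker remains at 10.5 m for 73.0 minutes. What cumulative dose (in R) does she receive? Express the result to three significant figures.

By the inverse-square law, rate at 10.5 m:
(2.30/10.5)² = 0.04798, so 18.6 × 0.04798 = 0.8924 R/h.
Dose = rate × time = 0.8924 R/h × 1.217 h = 1.086 R.

1.09 R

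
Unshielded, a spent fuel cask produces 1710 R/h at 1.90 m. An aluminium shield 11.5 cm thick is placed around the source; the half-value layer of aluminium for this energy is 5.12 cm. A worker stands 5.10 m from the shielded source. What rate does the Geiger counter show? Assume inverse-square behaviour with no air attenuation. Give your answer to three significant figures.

Distance alone: (1.90/5.10)² = 0.1388, so 1710 × 0.1388 = 237.3 R/h.
Shield: 11.5/5.12 = 2.246 half-value layers → attenuation 2^(−2.246) = 0.2108.
Combined: 237.3 × 0.2108 = 50.02 R/h.

50.0 R/h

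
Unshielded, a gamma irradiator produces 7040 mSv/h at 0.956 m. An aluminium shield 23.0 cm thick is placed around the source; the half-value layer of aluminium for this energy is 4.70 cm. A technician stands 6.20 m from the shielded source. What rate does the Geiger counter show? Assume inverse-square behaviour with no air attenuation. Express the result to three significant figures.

Distance alone: (0.956/6.20)² = 0.02378, so 7040 × 0.02378 = 167.4 mSv/h.
Shield: 23.0/4.70 = 4.894 half-value layers → attenuation 2^(−4.894) = 0.03363.
Combined: 167.4 × 0.03363 = 5.630 mSv/h.

5.63 mSv/h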